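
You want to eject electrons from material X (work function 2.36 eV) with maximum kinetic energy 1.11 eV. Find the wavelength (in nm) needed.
357.30 nm

From Einstein's equation: KE_max = hc/λ - φ

Rearranging for λ:
hc/λ = KE_max + φ
λ = hc/(KE_max + φ)

Required photon energy:
E_photon = KE_max + φ = 1.11 + 2.36 = 3.47 eV

Required wavelength:
λ = hc/E_photon = (6.626×10⁻³⁴)(3×10⁸) / (3.47 × 1.602×10⁻¹⁹)
λ = 357.30 nm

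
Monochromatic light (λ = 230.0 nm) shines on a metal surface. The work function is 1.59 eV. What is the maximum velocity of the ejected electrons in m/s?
1.1563e+06 m/s

First, find the maximum kinetic energy:
E_photon = hc/λ = 5.3906 eV
KE_max = E_photon - φ = 5.3906 - 1.59 = 3.8006 eV

Convert to Joules: KE_max = 3.8006 × 1.602×10⁻¹⁹ J = 6.0893e-19 J

Then use KE = ½mv² to find velocity:
v = √(2·KE/m) = √(2 × 6.0893e-19 J / 9.109e-31 kg)
v = 1.1563e+06 m/s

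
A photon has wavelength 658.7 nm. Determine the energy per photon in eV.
1.8823 eV

Using E = hf = hc/λ:

E = hc/λ = (6.626×10⁻³⁴ J·s)(3×10⁸ m/s) / (658.7×10⁻⁹ m)
E = 1.8823 eV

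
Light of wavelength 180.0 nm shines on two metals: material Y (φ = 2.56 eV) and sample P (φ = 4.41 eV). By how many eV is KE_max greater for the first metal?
1.8500 eV

Using KE_max = hc/λ - φ for each metal:

Photon energy: E = hc/λ = 6.8880 eV

For material Y (φ₁ = 2.56 eV):
KE₁ = E - φ₁ = 6.8880 - 2.56 = 4.3280 eV

For sample P (φ₂ = 4.41 eV):
KE₂ = E - φ₂ = 6.8880 - 4.41 = 2.4780 eV

Difference:
ΔKE = KE₁ - KE₂ = 4.3280 - 2.4780 = 1.8500 eV

Note: The difference equals the difference in work functions: 4.41 - 2.56 = 1.85 eV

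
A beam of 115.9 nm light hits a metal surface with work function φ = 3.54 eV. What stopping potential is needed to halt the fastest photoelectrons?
7.1575 V

The stopping potential V_s satisfies: eV_s = KE_max

First, find KE_max using Einstein's equation:
E_photon = hc/λ = 10.6975 eV
KE_max = E_photon - φ = 10.6975 - 3.54 = 7.1575 eV

Since eV_s = KE_max:
V_s = KE_max/e = 7.1575 V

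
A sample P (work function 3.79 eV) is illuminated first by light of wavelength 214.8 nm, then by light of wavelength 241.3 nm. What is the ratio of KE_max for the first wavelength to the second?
1.4702

Using Einstein's equation: KE_max = hc/λ - φ

For λ₁ = 214.8 nm:
E₁ = hc/λ₁ = 5.7721 eV
KE₁ = E₁ - φ = 5.7721 - 3.79 = 1.9821 eV

For λ₂ = 241.3 nm:
E₂ = hc/λ₂ = 5.1382 eV
KE₂ = E₂ - φ = 5.1382 - 3.79 = 1.3482 eV

Ratio: KE₁/KE₂ = 1.9821/1.3482 = 1.4702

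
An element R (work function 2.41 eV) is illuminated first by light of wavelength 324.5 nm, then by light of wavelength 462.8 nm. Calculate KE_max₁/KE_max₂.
5.2445

Using Einstein's equation: KE_max = hc/λ - φ

For λ₁ = 324.5 nm:
E₁ = hc/λ₁ = 3.8208 eV
KE₁ = E₁ - φ = 3.8208 - 2.41 = 1.4108 eV

For λ₂ = 462.8 nm:
E₂ = hc/λ₂ = 2.6790 eV
KE₂ = E₂ - φ = 2.6790 - 2.41 = 0.2690 eV

Ratio: KE₁/KE₂ = 1.4108/0.2690 = 5.2445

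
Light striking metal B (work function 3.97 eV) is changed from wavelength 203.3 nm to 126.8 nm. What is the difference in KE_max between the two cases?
3.6794 eV

Using Einstein's equation: KE_max = hc/λ - φ

For λ₁ = 203.3 nm:
KE₁ = hc/λ₁ - φ = 6.0986 - 3.97 = 2.1286 eV

For λ₂ = 126.8 nm:
KE₂ = hc/λ₂ - φ = 9.7779 - 3.97 = 5.8079 eV

Change in KE:
ΔKE = KE₂ - KE₁ = 5.8079 - 2.1286 = 3.6794 eV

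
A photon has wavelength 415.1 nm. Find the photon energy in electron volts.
2.9869 eV

Using E = hf = hc/λ:

E = hc/λ = (6.626×10⁻³⁴ J·s)(3×10⁸ m/s) / (415.1×10⁻⁹ m)
E = 2.9869 eV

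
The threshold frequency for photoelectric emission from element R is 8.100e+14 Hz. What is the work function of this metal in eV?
3.35 eV

At the threshold frequency, photon energy equals work function:
φ = hf₀

Calculating:
φ = (6.626×10⁻³⁴ J·s)(8.100e+14 Hz)
φ = 3.35 eV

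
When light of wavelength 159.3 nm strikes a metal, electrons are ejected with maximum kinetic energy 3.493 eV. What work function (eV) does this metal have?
4.29 eV

From Einstein's photoelectric equation: KE_max = hf - φ = hc/λ - φ

Rearranging for φ:
φ = hc/λ - KE_max

Calculate photon energy:
E_photon = hc/λ = 7.7831 eV

Therefore:
φ = 7.7831 - 3.493 = 4.29 eV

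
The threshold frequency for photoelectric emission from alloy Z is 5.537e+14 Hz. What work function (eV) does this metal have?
2.29 eV

At the threshold frequency, photon energy equals work function:
φ = hf₀

Calculating:
φ = (6.626×10⁻³⁴ J·s)(5.537e+14 Hz)
φ = 2.29 eV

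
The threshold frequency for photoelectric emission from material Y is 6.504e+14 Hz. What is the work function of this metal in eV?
2.69 eV

At the threshold frequency, photon energy equals work function:
φ = hf₀

Calculating:
φ = (6.626×10⁻³⁴ J·s)(6.504e+14 Hz)
φ = 2.69 eV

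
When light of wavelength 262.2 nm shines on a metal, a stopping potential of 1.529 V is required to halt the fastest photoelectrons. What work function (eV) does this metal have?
3.20 eV

The stopping potential gives the maximum kinetic energy: KE_max = eV_s = 1.529 eV

From Einstein's photoelectric equation: KE_max = hc/λ - φ
Rearranging: φ = hc/λ - KE_max

Calculate photon energy:
E_photon = hc/λ = (6.626×10⁻³⁴ J·s)(3×10⁸ m/s) / (262.2×10⁻⁹ m) = 4.7286 eV

Therefore:
φ = 4.7286 - 1.529 = 3.20 eV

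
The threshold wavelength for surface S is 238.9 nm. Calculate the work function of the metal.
5.19 eV

At the threshold wavelength, photon energy equals work function:
φ = hc/λ₀

Calculating:
φ = (6.626×10⁻³⁴ J·s)(3×10⁸ m/s) / (238.9×10⁻⁹ m)
φ = 5.19 eV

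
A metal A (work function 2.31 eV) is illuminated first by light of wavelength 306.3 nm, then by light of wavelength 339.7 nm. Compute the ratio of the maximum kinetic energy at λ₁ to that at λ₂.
1.2970

Using Einstein's equation: KE_max = hc/λ - φ

For λ₁ = 306.3 nm:
E₁ = hc/λ₁ = 4.0478 eV
KE₁ = E₁ - φ = 4.0478 - 2.31 = 1.7378 eV

For λ₂ = 339.7 nm:
E₂ = hc/λ₂ = 3.6498 eV
KE₂ = E₂ - φ = 3.6498 - 2.31 = 1.3398 eV

Ratio: KE₁/KE₂ = 1.7378/1.3398 = 1.2970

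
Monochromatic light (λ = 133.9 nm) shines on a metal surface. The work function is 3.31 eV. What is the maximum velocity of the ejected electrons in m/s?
1.4467e+06 m/s

First, find the maximum kinetic energy:
E_photon = hc/λ = 9.2595 eV
KE_max = E_photon - φ = 9.2595 - 3.31 = 5.9495 eV

Convert to Joules: KE_max = 5.9495 × 1.602×10⁻¹⁹ J = 9.5321e-19 J

Then use KE = ½mv² to find velocity:
v = √(2·KE/m) = √(2 × 9.5321e-19 J / 9.109e-31 kg)
v = 1.4467e+06 m/s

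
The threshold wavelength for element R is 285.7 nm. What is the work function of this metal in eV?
4.34 eV

At the threshold wavelength, photon energy equals work function:
φ = hc/λ₀

Calculating:
φ = (6.626×10⁻³⁴ J·s)(3×10⁸ m/s) / (285.7×10⁻⁹ m)
φ = 4.34 eV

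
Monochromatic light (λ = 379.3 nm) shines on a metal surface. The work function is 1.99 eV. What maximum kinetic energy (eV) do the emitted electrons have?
1.2788 eV

Using Einstein's photoelectric equation: KE_max = hf - φ = hc/λ - φ

First, calculate the photon energy:
E_photon = hc/λ = (6.626×10⁻³⁴ J·s)(3×10⁸ m/s) / (379.3×10⁻⁹ m)
E_photon = 3.2688 eV

Then, the maximum kinetic energy:
KE_max = E_photon - φ = 3.2688 eV - 1.99 eV = 1.2788 eV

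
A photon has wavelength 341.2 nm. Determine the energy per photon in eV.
3.6338 eV

Using E = hf = hc/λ:

E = hc/λ = (6.626×10⁻³⁴ J·s)(3×10⁸ m/s) / (341.2×10⁻⁹ m)
E = 3.6338 eV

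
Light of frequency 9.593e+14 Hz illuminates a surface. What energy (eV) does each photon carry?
3.9673 eV

Using E = hf:

E = hf = (6.626×10⁻³⁴ J·s)(9.593e+14 Hz)
E = 3.9673 eV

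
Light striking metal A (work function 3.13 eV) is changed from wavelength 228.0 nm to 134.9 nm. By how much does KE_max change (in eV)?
3.7529 eV

Using Einstein's equation: KE_max = hc/λ - φ

For λ₁ = 228.0 nm:
KE₁ = hc/λ₁ - φ = 5.4379 - 3.13 = 2.3079 eV

For λ₂ = 134.9 nm:
KE₂ = hc/λ₂ - φ = 9.1908 - 3.13 = 6.0608 eV

Change in KE:
ΔKE = KE₂ - KE₁ = 6.0608 - 2.3079 = 3.7529 eV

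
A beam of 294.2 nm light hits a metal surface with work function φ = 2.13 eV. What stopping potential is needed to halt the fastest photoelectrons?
2.0843 V

The stopping potential V_s satisfies: eV_s = KE_max

First, find KE_max using Einstein's equation:
E_photon = hc/λ = 4.2143 eV
KE_max = E_photon - φ = 4.2143 - 2.13 = 2.0843 eV

Since eV_s = KE_max:
V_s = KE_max/e = 2.0843 V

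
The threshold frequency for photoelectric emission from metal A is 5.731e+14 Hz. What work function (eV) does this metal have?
2.37 eV

At the threshold frequency, photon energy equals work function:
φ = hf₀

Calculating:
φ = (6.626×10⁻³⁴ J·s)(5.731e+14 Hz)
φ = 2.37 eV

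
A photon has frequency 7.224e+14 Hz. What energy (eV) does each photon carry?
2.9876 eV

Using E = hf:

E = hf = (6.626×10⁻³⁴ J·s)(7.224e+14 Hz)
E = 2.9876 eV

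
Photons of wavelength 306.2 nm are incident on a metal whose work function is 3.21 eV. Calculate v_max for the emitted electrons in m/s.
5.4330e+05 m/s

First, find the maximum kinetic energy:
E_photon = hc/λ = 4.0491 eV
KE_max = E_photon - φ = 4.0491 - 3.21 = 0.8391 eV

Convert to Joules: KE_max = 0.8391 × 1.602×10⁻¹⁹ J = 1.3444e-19 J

Then use KE = ½mv² to find velocity:
v = √(2·KE/m) = √(2 × 1.3444e-19 J / 9.109e-31 kg)
v = 5.4330e+05 m/s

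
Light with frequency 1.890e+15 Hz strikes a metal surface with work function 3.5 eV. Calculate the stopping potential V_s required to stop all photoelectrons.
4.3164 V

The stopping potential V_s satisfies: eV_s = KE_max

First, find KE_max using Einstein's equation:
E_photon = hf = (6.626×10⁻³⁴ J·s)(1.890e+15 Hz) = 7.8164 eV
KE_max = E_photon - φ = 7.8164 - 3.5 = 4.3164 eV

Since eV_s = KE_max:
V_s = KE_max/e = 4.3164 V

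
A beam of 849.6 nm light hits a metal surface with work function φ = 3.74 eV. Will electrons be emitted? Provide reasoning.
No

For photoemission, the photon energy must exceed the work function.

Photon energy: E = hc/λ = 1.4593 eV
Work function: φ = 3.74 eV

Since E_photon (1.4593 eV) < φ (3.74 eV), photoemission will NOT occur.
The threshold wavelength is λ₀ = hc/φ = 331.5 nm.
Since 849.6 nm > 331.5 nm, the photons lack sufficient energy.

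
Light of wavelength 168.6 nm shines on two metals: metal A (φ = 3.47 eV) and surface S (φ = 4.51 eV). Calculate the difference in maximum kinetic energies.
1.0400 eV

Using KE_max = hc/λ - φ for each metal:

Photon energy: E = hc/λ = 7.3537 eV

For metal A (φ₁ = 3.47 eV):
KE₁ = E - φ₁ = 7.3537 - 3.47 = 3.8837 eV

For surface S (φ₂ = 4.51 eV):
KE₂ = E - φ₂ = 7.3537 - 4.51 = 2.8437 eV

Difference:
ΔKE = KE₁ - KE₂ = 3.8837 - 2.8437 = 1.0400 eV

Note: The difference equals the difference in work functions: 4.51 - 3.47 = 1.04 eV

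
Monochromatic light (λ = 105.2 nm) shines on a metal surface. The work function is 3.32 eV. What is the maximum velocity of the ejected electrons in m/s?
1.7257e+06 m/s

First, find the maximum kinetic energy:
E_photon = hc/λ = 11.7856 eV
KE_max = E_photon - φ = 11.7856 - 3.32 = 8.4656 eV

Convert to Joules: KE_max = 8.4656 × 1.602×10⁻¹⁹ J = 1.3563e-18 J

Then use KE = ½mv² to find velocity:
v = √(2·KE/m) = √(2 × 1.3563e-18 J / 9.109e-31 kg)
v = 1.7257e+06 m/s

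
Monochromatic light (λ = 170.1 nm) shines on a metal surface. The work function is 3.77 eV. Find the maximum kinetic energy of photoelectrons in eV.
3.5189 eV

Using Einstein's photoelectric equation: KE_max = hf - φ = hc/λ - φ

First, calculate the photon energy:
E_photon = hc/λ = (6.626×10⁻³⁴ J·s)(3×10⁸ m/s) / (170.1×10⁻⁹ m)
E_photon = 7.2889 eV

Then, the maximum kinetic energy:
KE_max = E_photon - φ = 7.2889 eV - 3.77 eV = 3.5189 eV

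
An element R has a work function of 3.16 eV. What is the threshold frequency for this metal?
7.6408e+14 Hz

The threshold frequency is when the photon energy equals the work function:
hf₀ = φ

Solving for f₀:
f₀ = φ/h = (3.16 eV × 1.602×10⁻¹⁹ J/eV) / (6.626×10⁻³⁴ J·s)
f₀ = 7.6408e+14 Hz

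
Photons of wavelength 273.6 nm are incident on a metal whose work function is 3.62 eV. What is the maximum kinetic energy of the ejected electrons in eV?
0.9116 eV

Using Einstein's photoelectric equation: KE_max = hf - φ = hc/λ - φ

First, calculate the photon energy:
E_photon = hc/λ = (6.626×10⁻³⁴ J·s)(3×10⁸ m/s) / (273.6×10⁻⁹ m)
E_photon = 4.5316 eV

Then, the maximum kinetic energy:
KE_max = E_photon - φ = 4.5316 eV - 3.62 eV = 0.9116 eV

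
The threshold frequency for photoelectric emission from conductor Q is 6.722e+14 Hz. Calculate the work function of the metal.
2.78 eV

At the threshold frequency, photon energy equals work function:
φ = hf₀

Calculating:
φ = (6.626×10⁻³⁴ J·s)(6.722e+14 Hz)
φ = 2.78 eV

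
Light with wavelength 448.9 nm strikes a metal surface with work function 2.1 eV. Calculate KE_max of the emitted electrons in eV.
0.6620 eV

Using Einstein's photoelectric equation: KE_max = hf - φ = hc/λ - φ

First, calculate the photon energy:
E_photon = hc/λ = (6.626×10⁻³⁴ J·s)(3×10⁸ m/s) / (448.9×10⁻⁹ m)
E_photon = 2.7620 eV

Then, the maximum kinetic energy:
KE_max = E_photon - φ = 2.7620 eV - 2.1 eV = 0.6620 eV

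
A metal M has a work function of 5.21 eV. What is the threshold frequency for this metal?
1.2598e+15 Hz

The threshold frequency is when the photon energy equals the work function:
hf₀ = φ

Solving for f₀:
f₀ = φ/h = (5.21 eV × 1.602×10⁻¹⁹ J/eV) / (6.626×10⁻³⁴ J·s)
f₀ = 1.2598e+15 Hz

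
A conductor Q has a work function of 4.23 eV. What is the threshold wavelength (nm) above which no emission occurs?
293.11 nm

The threshold wavelength is when the photon energy equals the work function:
hc/λ₀ = φ

Solving for λ₀:
λ₀ = hc/φ = (6.626×10⁻³⁴ J·s)(3×10⁸ m/s) / (4.23 eV × 1.602×10⁻¹⁹ J/eV)
λ₀ = 293.11 nm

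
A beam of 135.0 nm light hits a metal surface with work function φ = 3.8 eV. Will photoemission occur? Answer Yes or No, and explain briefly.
Yes

For photoemission, the photon energy must exceed the work function.

Photon energy: E = hc/λ = 9.1840 eV
Work function: φ = 3.8 eV

Since E_photon (9.1840 eV) > φ (3.8 eV), photoemission WILL occur.
The threshold wavelength is λ₀ = hc/φ = 326.3 nm.
Since 135.0 nm < 326.3 nm, the light has sufficient energy.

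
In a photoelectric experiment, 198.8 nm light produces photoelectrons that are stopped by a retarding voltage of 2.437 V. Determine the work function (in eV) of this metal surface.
3.80 eV

The stopping potential gives the maximum kinetic energy: KE_max = eV_s = 2.437 eV

From Einstein's photoelectric equation: KE_max = hc/λ - φ
Rearranging: φ = hc/λ - KE_max

Calculate photon energy:
E_photon = hc/λ = (6.626×10⁻³⁴ J·s)(3×10⁸ m/s) / (198.8×10⁻⁹ m) = 6.2366 eV

Therefore:
φ = 6.2366 - 2.437 = 3.80 eV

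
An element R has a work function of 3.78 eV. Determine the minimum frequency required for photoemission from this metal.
9.1400e+14 Hz

The threshold frequency is when the photon energy equals the work function:
hf₀ = φ

Solving for f₀:
f₀ = φ/h = (3.78 eV × 1.602×10⁻¹⁹ J/eV) / (6.626×10⁻³⁴ J·s)
f₀ = 9.1400e+14 Hz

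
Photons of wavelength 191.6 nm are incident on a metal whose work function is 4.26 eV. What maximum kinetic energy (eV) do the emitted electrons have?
2.2110 eV

Using Einstein's photoelectric equation: KE_max = hf - φ = hc/λ - φ

First, calculate the photon energy:
E_photon = hc/λ = (6.626×10⁻³⁴ J·s)(3×10⁸ m/s) / (191.6×10⁻⁹ m)
E_photon = 6.4710 eV

Then, the maximum kinetic energy:
KE_max = E_photon - φ = 6.4710 eV - 4.26 eV = 2.2110 eV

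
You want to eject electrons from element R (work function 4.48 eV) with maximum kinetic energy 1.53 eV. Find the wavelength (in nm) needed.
206.30 nm

From Einstein's equation: KE_max = hc/λ - φ

Rearranging for λ:
hc/λ = KE_max + φ
λ = hc/(KE_max + φ)

Required photon energy:
E_photon = KE_max + φ = 1.53 + 4.48 = 6.01 eV

Required wavelength:
λ = hc/E_photon = (6.626×10⁻³⁴)(3×10⁸) / (6.01 × 1.602×10⁻¹⁹)
λ = 206.30 nm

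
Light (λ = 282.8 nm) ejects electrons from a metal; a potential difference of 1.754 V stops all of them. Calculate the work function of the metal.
2.63 eV

The stopping potential gives the maximum kinetic energy: KE_max = eV_s = 1.754 eV

From Einstein's photoelectric equation: KE_max = hc/λ - φ
Rearranging: φ = hc/λ - KE_max

Calculate photon energy:
E_photon = hc/λ = (6.626×10⁻³⁴ J·s)(3×10⁸ m/s) / (282.8×10⁻⁹ m) = 4.3842 eV

Therefore:
φ = 4.3842 - 1.754 = 2.63 eV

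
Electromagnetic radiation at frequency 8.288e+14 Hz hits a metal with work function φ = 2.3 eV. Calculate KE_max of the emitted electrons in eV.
1.1276 eV

Using Einstein's photoelectric equation: KE_max = hf - φ

First, calculate the photon energy:
E_photon = hf = (6.626×10⁻³⁴ J·s)(8.288e+14 Hz)
E_photon = 3.4276 eV

Then, the maximum kinetic energy:
KE_max = E_photon - φ = 3.4276 eV - 2.3 eV = 1.1276 eV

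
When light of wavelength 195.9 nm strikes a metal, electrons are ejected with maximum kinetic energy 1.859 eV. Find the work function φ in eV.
4.47 eV

From Einstein's photoelectric equation: KE_max = hf - φ = hc/λ - φ

Rearranging for φ:
φ = hc/λ - KE_max

Calculate photon energy:
E_photon = hc/λ = 6.3290 eV

Therefore:
φ = 6.3290 - 1.859 = 4.47 eV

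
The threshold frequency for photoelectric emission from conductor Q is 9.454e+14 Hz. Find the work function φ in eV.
3.91 eV

At the threshold frequency, photon energy equals work function:
φ = hf₀

Calculating:
φ = (6.626×10⁻³⁴ J·s)(9.454e+14 Hz)
φ = 3.91 eV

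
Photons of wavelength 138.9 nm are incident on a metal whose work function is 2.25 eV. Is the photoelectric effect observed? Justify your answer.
Yes

For photoemission, the photon energy must exceed the work function.

Photon energy: E = hc/λ = 8.9261 eV
Work function: φ = 2.25 eV

Since E_photon (8.9261 eV) > φ (2.25 eV), photoemission WILL occur.
The threshold wavelength is λ₀ = hc/φ = 551.0 nm.
Since 138.9 nm < 551.0 nm, the light has sufficient energy.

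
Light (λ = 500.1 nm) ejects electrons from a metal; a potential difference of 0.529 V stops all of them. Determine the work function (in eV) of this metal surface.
1.95 eV

The stopping potential gives the maximum kinetic energy: KE_max = eV_s = 0.529 eV

From Einstein's photoelectric equation: KE_max = hc/λ - φ
Rearranging: φ = hc/λ - KE_max

Calculate photon energy:
E_photon = hc/λ = (6.626×10⁻³⁴ J·s)(3×10⁸ m/s) / (500.1×10⁻⁹ m) = 2.4792 eV

Therefore:
φ = 2.4792 - 0.529 = 1.95 eV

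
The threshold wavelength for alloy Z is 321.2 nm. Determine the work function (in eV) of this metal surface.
3.86 eV

At the threshold wavelength, photon energy equals work function:
φ = hc/λ₀

Calculating:
φ = (6.626×10⁻³⁴ J·s)(3×10⁸ m/s) / (321.2×10⁻⁹ m)
φ = 3.86 eV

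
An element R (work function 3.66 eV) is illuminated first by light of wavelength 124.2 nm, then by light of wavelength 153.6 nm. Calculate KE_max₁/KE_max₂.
1.4331

Using Einstein's equation: KE_max = hc/λ - φ

For λ₁ = 124.2 nm:
E₁ = hc/λ₁ = 9.9826 eV
KE₁ = E₁ - φ = 9.9826 - 3.66 = 6.3226 eV

For λ₂ = 153.6 nm:
E₂ = hc/λ₂ = 8.0719 eV
KE₂ = E₂ - φ = 8.0719 - 3.66 = 4.4119 eV

Ratio: KE₁/KE₂ = 6.3226/4.4119 = 1.4331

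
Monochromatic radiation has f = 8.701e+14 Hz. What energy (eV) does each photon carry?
3.5984 eV

Using E = hf:

E = hf = (6.626×10⁻³⁴ J·s)(8.701e+14 Hz)
E = 3.5984 eV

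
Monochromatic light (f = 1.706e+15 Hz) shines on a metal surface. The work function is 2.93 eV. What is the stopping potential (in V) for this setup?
4.1254 V

The stopping potential V_s satisfies: eV_s = KE_max

First, find KE_max using Einstein's equation:
E_photon = hf = (6.626×10⁻³⁴ J·s)(1.706e+15 Hz) = 7.0554 eV
KE_max = E_photon - φ = 7.0554 - 2.93 = 4.1254 eV

Since eV_s = KE_max:
V_s = KE_max/e = 4.1254 V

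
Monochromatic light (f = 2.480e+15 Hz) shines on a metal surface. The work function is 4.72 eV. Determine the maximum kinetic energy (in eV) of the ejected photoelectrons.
5.5365 eV

Using Einstein's photoelectric equation: KE_max = hf - φ

First, calculate the photon energy:
E_photon = hf = (6.626×10⁻³⁴ J·s)(2.480e+15 Hz)
E_photon = 10.2565 eV

Then, the maximum kinetic energy:
KE_max = E_photon - φ = 10.2565 eV - 4.72 eV = 5.5365 eV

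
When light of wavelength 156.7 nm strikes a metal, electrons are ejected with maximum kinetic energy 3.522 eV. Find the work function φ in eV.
4.39 eV

From Einstein's photoelectric equation: KE_max = hf - φ = hc/λ - φ

Rearranging for φ:
φ = hc/λ - KE_max

Calculate photon energy:
E_photon = hc/λ = 7.9122 eV

Therefore:
φ = 7.9122 - 3.522 = 4.39 eV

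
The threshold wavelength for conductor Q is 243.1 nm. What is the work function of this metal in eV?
5.10 eV

At the threshold wavelength, photon energy equals work function:
φ = hc/λ₀

Calculating:
φ = (6.626×10⁻³⁴ J·s)(3×10⁸ m/s) / (243.1×10⁻⁹ m)
φ = 5.10 eV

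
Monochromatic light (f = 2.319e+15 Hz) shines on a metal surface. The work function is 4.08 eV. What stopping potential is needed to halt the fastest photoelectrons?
5.5106 V

The stopping potential V_s satisfies: eV_s = KE_max

First, find KE_max using Einstein's equation:
E_photon = hf = (6.626×10⁻³⁴ J·s)(2.319e+15 Hz) = 9.5906 eV
KE_max = E_photon - φ = 9.5906 - 4.08 = 5.5106 eV

Since eV_s = KE_max:
V_s = KE_max/e = 5.5106 V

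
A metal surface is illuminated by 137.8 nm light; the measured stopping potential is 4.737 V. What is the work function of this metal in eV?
4.26 eV

The stopping potential gives the maximum kinetic energy: KE_max = eV_s = 4.737 eV

From Einstein's photoelectric equation: KE_max = hc/λ - φ
Rearranging: φ = hc/λ - KE_max

Calculate photon energy:
E_photon = hc/λ = (6.626×10⁻³⁴ J·s)(3×10⁸ m/s) / (137.8×10⁻⁹ m) = 8.9974 eV

Therefore:
φ = 8.9974 - 4.737 = 4.26 eV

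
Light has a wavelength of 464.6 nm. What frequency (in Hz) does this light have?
6.4527e+14 Hz

Using the wave equation: c = fλ

Solving for frequency:
f = c/λ = (3×10⁸ m/s) / (464.6×10⁻⁹ m)
f = 6.4527e+14 Hz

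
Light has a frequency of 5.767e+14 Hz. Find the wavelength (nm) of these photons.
519.84 nm

Using the wave equation: c = fλ

Solving for wavelength:
λ = c/f = (3×10⁸ m/s) / (5.767e+14 Hz)
λ = 519.84 nm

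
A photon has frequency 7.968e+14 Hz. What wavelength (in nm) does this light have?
376.25 nm

Using the wave equation: c = fλ

Solving for wavelength:
λ = c/f = (3×10⁸ m/s) / (7.968e+14 Hz)
λ = 376.25 nm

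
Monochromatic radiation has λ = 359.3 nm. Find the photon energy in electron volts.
3.4507 eV

Using E = hf = hc/λ:

E = hc/λ = (6.626×10⁻³⁴ J·s)(3×10⁸ m/s) / (359.3×10⁻⁹ m)
E = 3.4507 eV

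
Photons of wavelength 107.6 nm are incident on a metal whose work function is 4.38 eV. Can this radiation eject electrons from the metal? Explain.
Yes

For photoemission, the photon energy must exceed the work function.

Photon energy: E = hc/λ = 11.5227 eV
Work function: φ = 4.38 eV

Since E_photon (11.5227 eV) > φ (4.38 eV), photoemission WILL occur.
The threshold wavelength is λ₀ = hc/φ = 283.1 nm.
Since 107.6 nm < 283.1 nm, the light has sufficient energy.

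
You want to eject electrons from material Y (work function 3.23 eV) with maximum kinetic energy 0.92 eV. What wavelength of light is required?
298.76 nm

From Einstein's equation: KE_max = hc/λ - φ

Rearranging for λ:
hc/λ = KE_max + φ
λ = hc/(KE_max + φ)

Required photon energy:
E_photon = KE_max + φ = 0.92 + 3.23 = 4.15 eV

Required wavelength:
λ = hc/E_photon = (6.626×10⁻³⁴)(3×10⁸) / (4.15 × 1.602×10⁻¹⁹)
λ = 298.76 nm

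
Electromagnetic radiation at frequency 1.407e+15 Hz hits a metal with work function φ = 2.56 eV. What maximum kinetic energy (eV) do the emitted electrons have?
3.2589 eV

Using Einstein's photoelectric equation: KE_max = hf - φ

First, calculate the photon energy:
E_photon = hf = (6.626×10⁻³⁴ J·s)(1.407e+15 Hz)
E_photon = 5.8189 eV

Then, the maximum kinetic energy:
KE_max = E_photon - φ = 5.8189 eV - 2.56 eV = 3.2589 eV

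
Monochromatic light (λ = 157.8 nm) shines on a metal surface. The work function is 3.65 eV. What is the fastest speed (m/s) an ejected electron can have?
1.2165e+06 m/s

First, find the maximum kinetic energy:
E_photon = hc/λ = 7.8570 eV
KE_max = E_photon - φ = 7.8570 - 3.65 = 4.2070 eV

Convert to Joules: KE_max = 4.2070 × 1.602×10⁻¹⁹ J = 6.7404e-19 J

Then use KE = ½mv² to find velocity:
v = √(2·KE/m) = √(2 × 6.7404e-19 J / 9.109e-31 kg)
v = 1.2165e+06 m/s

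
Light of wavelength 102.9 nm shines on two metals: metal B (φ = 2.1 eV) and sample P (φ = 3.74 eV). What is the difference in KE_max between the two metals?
1.6400 eV

Using KE_max = hc/λ - φ for each metal:

Photon energy: E = hc/λ = 12.0490 eV

For metal B (φ₁ = 2.1 eV):
KE₁ = E - φ₁ = 12.0490 - 2.1 = 9.9490 eV

For sample P (φ₂ = 3.74 eV):
KE₂ = E - φ₂ = 12.0490 - 3.74 = 8.3090 eV

Difference:
ΔKE = KE₁ - KE₂ = 9.9490 - 8.3090 = 1.6400 eV

Note: The difference equals the difference in work functions: 3.74 - 2.1 = 1.64 eV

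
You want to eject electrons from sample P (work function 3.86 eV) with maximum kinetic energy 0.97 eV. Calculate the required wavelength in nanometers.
256.70 nm

From Einstein's equation: KE_max = hc/λ - φ

Rearranging for λ:
hc/λ = KE_max + φ
λ = hc/(KE_max + φ)

Required photon energy:
E_photon = KE_max + φ = 0.97 + 3.86 = 4.83 eV

Required wavelength:
λ = hc/E_photon = (6.626×10⁻³⁴)(3×10⁸) / (4.83 × 1.602×10⁻¹⁹)
λ = 256.70 nm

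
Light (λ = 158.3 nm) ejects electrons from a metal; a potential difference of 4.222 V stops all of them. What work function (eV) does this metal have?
3.61 eV

The stopping potential gives the maximum kinetic energy: KE_max = eV_s = 4.222 eV

From Einstein's photoelectric equation: KE_max = hc/λ - φ
Rearranging: φ = hc/λ - KE_max

Calculate photon energy:
E_photon = hc/λ = (6.626×10⁻³⁴ J·s)(3×10⁸ m/s) / (158.3×10⁻⁹ m) = 7.8322 eV

Therefore:
φ = 7.8322 - 4.222 = 3.61 eV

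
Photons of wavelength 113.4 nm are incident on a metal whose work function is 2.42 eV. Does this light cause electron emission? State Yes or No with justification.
Yes

For photoemission, the photon energy must exceed the work function.

Photon energy: E = hc/λ = 10.9334 eV
Work function: φ = 2.42 eV

Since E_photon (10.9334 eV) > φ (2.42 eV), photoemission WILL occur.
The threshold wavelength is λ₀ = hc/φ = 512.3 nm.
Since 113.4 nm < 512.3 nm, the light has sufficient energy.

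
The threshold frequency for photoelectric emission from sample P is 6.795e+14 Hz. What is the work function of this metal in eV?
2.81 eV

At the threshold frequency, photon energy equals work function:
φ = hf₀

Calculating:
φ = (6.626×10⁻³⁴ J·s)(6.795e+14 Hz)
φ = 2.81 eV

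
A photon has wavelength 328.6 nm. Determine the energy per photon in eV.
3.7731 eV

Using E = hf = hc/λ:

E = hc/λ = (6.626×10⁻³⁴ J·s)(3×10⁸ m/s) / (328.6×10⁻⁹ m)
E = 3.7731 eV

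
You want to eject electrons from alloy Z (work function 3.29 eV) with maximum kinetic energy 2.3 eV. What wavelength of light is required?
221.80 nm

From Einstein's equation: KE_max = hc/λ - φ

Rearranging for λ:
hc/λ = KE_max + φ
λ = hc/(KE_max + φ)

Required photon energy:
E_photon = KE_max + φ = 2.3 + 3.29 = 5.59 eV

Required wavelength:
λ = hc/E_photon = (6.626×10⁻³⁴)(3×10⁸) / (5.59 × 1.602×10⁻¹⁹)
λ = 221.80 nm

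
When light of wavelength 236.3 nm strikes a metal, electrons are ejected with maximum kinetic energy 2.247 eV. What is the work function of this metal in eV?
3.00 eV

From Einstein's photoelectric equation: KE_max = hf - φ = hc/λ - φ

Rearranging for φ:
φ = hc/λ - KE_max

Calculate photon energy:
E_photon = hc/λ = 5.2469 eV

Therefore:
φ = 5.2469 - 2.247 = 3.00 eV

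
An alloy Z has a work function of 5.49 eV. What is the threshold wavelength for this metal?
225.84 nm

The threshold wavelength is when the photon energy equals the work function:
hc/λ₀ = φ

Solving for λ₀:
λ₀ = hc/φ = (6.626×10⁻³⁴ J·s)(3×10⁸ m/s) / (5.49 eV × 1.602×10⁻¹⁹ J/eV)
λ₀ = 225.84 nm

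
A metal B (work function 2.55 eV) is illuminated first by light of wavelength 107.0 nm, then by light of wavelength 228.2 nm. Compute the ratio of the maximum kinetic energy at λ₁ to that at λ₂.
3.1345

Using Einstein's equation: KE_max = hc/λ - φ

For λ₁ = 107.0 nm:
E₁ = hc/λ₁ = 11.5873 eV
KE₁ = E₁ - φ = 11.5873 - 2.55 = 9.0373 eV

For λ₂ = 228.2 nm:
E₂ = hc/λ₂ = 5.4331 eV
KE₂ = E₂ - φ = 5.4331 - 2.55 = 2.8831 eV

Ratio: KE₁/KE₂ = 9.0373/2.8831 = 3.1345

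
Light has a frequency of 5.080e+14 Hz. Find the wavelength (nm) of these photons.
590.14 nm

Using the wave equation: c = fλ

Solving for wavelength:
λ = c/f = (3×10⁸ m/s) / (5.080e+14 Hz)
λ = 590.14 nm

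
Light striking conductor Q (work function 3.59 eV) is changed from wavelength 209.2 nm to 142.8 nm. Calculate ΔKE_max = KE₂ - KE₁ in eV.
2.7558 eV

Using Einstein's equation: KE_max = hc/λ - φ

For λ₁ = 209.2 nm:
KE₁ = hc/λ₁ - φ = 5.9266 - 3.59 = 2.3366 eV

For λ₂ = 142.8 nm:
KE₂ = hc/λ₂ - φ = 8.6824 - 3.59 = 5.0924 eV

Change in KE:
ΔKE = KE₂ - KE₁ = 5.0924 - 2.3366 = 2.7558 eV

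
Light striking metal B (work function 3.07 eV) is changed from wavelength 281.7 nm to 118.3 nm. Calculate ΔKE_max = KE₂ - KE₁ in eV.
6.0792 eV

Using Einstein's equation: KE_max = hc/λ - φ

For λ₁ = 281.7 nm:
KE₁ = hc/λ₁ - φ = 4.4013 - 3.07 = 1.3313 eV

For λ₂ = 118.3 nm:
KE₂ = hc/λ₂ - φ = 10.4805 - 3.07 = 7.4105 eV

Change in KE:
ΔKE = KE₂ - KE₁ = 7.4105 - 1.3313 = 6.0792 eV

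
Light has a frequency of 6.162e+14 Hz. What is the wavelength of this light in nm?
486.52 nm

Using the wave equation: c = fλ

Solving for wavelength:
λ = c/f = (3×10⁸ m/s) / (6.162e+14 Hz)
λ = 486.52 nm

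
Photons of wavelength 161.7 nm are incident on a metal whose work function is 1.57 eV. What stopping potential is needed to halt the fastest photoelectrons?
6.0975 V

The stopping potential V_s satisfies: eV_s = KE_max

First, find KE_max using Einstein's equation:
E_photon = hc/λ = 7.6675 eV
KE_max = E_photon - φ = 7.6675 - 1.57 = 6.0975 eV

Since eV_s = KE_max:
V_s = KE_max/e = 6.0975 V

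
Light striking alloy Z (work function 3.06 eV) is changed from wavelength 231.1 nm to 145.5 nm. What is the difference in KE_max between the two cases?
3.1563 eV

Using Einstein's equation: KE_max = hc/λ - φ

For λ₁ = 231.1 nm:
KE₁ = hc/λ₁ - φ = 5.3650 - 3.06 = 2.3050 eV

For λ₂ = 145.5 nm:
KE₂ = hc/λ₂ - φ = 8.5213 - 3.06 = 5.4613 eV

Change in KE:
ΔKE = KE₂ - KE₁ = 5.4613 - 2.3050 = 3.1563 eV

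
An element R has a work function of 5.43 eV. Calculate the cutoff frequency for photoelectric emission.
1.3130e+15 Hz

The threshold frequency is when the photon energy equals the work function:
hf₀ = φ

Solving for f₀:
f₀ = φ/h = (5.43 eV × 1.602×10⁻¹⁹ J/eV) / (6.626×10⁻³⁴ J·s)
f₀ = 1.3130e+15 Hz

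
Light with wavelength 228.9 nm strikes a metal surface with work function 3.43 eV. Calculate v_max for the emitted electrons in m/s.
8.3593e+05 m/s

First, find the maximum kinetic energy:
E_photon = hc/λ = 5.4165 eV
KE_max = E_photon - φ = 5.4165 - 3.43 = 1.9865 eV

Convert to Joules: KE_max = 1.9865 × 1.602×10⁻¹⁹ J = 3.1828e-19 J

Then use KE = ½mv² to find velocity:
v = √(2·KE/m) = √(2 × 3.1828e-19 J / 9.109e-31 kg)
v = 8.3593e+05 m/s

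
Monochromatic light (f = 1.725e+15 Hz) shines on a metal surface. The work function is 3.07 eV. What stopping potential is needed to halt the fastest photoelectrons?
4.0640 V

The stopping potential V_s satisfies: eV_s = KE_max

First, find KE_max using Einstein's equation:
E_photon = hf = (6.626×10⁻³⁴ J·s)(1.725e+15 Hz) = 7.1340 eV
KE_max = E_photon - φ = 7.1340 - 3.07 = 4.0640 eV

Since eV_s = KE_max:
V_s = KE_max/e = 4.0640 V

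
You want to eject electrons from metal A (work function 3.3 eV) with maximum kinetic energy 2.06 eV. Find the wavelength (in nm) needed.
231.31 nm

From Einstein's equation: KE_max = hc/λ - φ

Rearranging for λ:
hc/λ = KE_max + φ
λ = hc/(KE_max + φ)

Required photon energy:
E_photon = KE_max + φ = 2.06 + 3.3 = 5.36 eV

Required wavelength:
λ = hc/E_photon = (6.626×10⁻³⁴)(3×10⁸) / (5.36 × 1.602×10⁻¹⁹)
λ = 231.31 nm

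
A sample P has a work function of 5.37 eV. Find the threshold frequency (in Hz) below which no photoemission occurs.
1.2985e+15 Hz

The threshold frequency is when the photon energy equals the work function:
hf₀ = φ

Solving for f₀:
f₀ = φ/h = (5.37 eV × 1.602×10⁻¹⁹ J/eV) / (6.626×10⁻³⁴ J·s)
f₀ = 1.2985e+15 Hz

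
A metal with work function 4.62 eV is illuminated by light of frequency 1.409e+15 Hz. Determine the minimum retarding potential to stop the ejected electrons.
1.2072 V

The stopping potential V_s satisfies: eV_s = KE_max

First, find KE_max using Einstein's equation:
E_photon = hf = (6.626×10⁻³⁴ J·s)(1.409e+15 Hz) = 5.8272 eV
KE_max = E_photon - φ = 5.8272 - 4.62 = 1.2072 eV

Since eV_s = KE_max:
V_s = KE_max/e = 1.2072 V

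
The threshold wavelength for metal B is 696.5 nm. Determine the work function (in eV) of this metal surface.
1.78 eV

At the threshold wavelength, photon energy equals work function:
φ = hc/λ₀

Calculating:
φ = (6.626×10⁻³⁴ J·s)(3×10⁸ m/s) / (696.5×10⁻⁹ m)
φ = 1.78 eV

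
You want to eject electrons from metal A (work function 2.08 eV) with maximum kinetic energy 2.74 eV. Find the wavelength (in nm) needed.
257.23 nm

From Einstein's equation: KE_max = hc/λ - φ

Rearranging for λ:
hc/λ = KE_max + φ
λ = hc/(KE_max + φ)

Required photon energy:
E_photon = KE_max + φ = 2.74 + 2.08 = 4.82 eV

Required wavelength:
λ = hc/E_photon = (6.626×10⁻³⁴)(3×10⁸) / (4.82 × 1.602×10⁻¹⁹)
λ = 257.23 nm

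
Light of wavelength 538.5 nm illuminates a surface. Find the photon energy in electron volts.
2.3024 eV

Using E = hf = hc/λ:

E = hc/λ = (6.626×10⁻³⁴ J·s)(3×10⁸ m/s) / (538.5×10⁻⁹ m)
E = 2.3024 eV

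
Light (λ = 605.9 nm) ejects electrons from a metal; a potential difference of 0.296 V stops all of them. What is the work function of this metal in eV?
1.75 eV

The stopping potential gives the maximum kinetic energy: KE_max = eV_s = 0.296 eV

From Einstein's photoelectric equation: KE_max = hc/λ - φ
Rearranging: φ = hc/λ - KE_max

Calculate photon energy:
E_photon = hc/λ = (6.626×10⁻³⁴ J·s)(3×10⁸ m/s) / (605.9×10⁻⁹ m) = 2.0463 eV

Therefore:
φ = 2.0463 - 0.296 = 1.75 eV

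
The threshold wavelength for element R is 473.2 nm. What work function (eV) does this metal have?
2.62 eV

At the threshold wavelength, photon energy equals work function:
φ = hc/λ₀

Calculating:
φ = (6.626×10⁻³⁴ J·s)(3×10⁸ m/s) / (473.2×10⁻⁹ m)
φ = 2.62 eV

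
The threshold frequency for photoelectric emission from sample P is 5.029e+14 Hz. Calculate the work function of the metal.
2.08 eV

At the threshold frequency, photon energy equals work function:
φ = hf₀

Calculating:
φ = (6.626×10⁻³⁴ J·s)(5.029e+14 Hz)
φ = 2.08 eV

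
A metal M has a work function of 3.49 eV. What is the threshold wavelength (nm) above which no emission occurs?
355.26 nm

The threshold wavelength is when the photon energy equals the work function:
hc/λ₀ = φ

Solving for λ₀:
λ₀ = hc/φ = (6.626×10⁻³⁴ J·s)(3×10⁸ m/s) / (3.49 eV × 1.602×10⁻¹⁹ J/eV)
λ₀ = 355.26 nm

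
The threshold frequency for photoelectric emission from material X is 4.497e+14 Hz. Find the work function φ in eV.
1.86 eV

At the threshold frequency, photon energy equals work function:
φ = hf₀

Calculating:
φ = (6.626×10⁻³⁴ J·s)(4.497e+14 Hz)
φ = 1.86 eV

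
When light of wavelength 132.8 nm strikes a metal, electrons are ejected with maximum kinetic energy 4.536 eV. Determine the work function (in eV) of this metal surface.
4.80 eV

From Einstein's photoelectric equation: KE_max = hf - φ = hc/λ - φ

Rearranging for φ:
φ = hc/λ - KE_max

Calculate photon energy:
E_photon = hc/λ = 9.3362 eV

Therefore:
φ = 9.3362 - 4.536 = 4.80 eV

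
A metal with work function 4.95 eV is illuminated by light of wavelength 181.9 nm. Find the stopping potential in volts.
1.8661 V

The stopping potential V_s satisfies: eV_s = KE_max

First, find KE_max using Einstein's equation:
E_photon = hc/λ = 6.8161 eV
KE_max = E_photon - φ = 6.8161 - 4.95 = 1.8661 eV

Since eV_s = KE_max:
V_s = KE_max/e = 1.8661 V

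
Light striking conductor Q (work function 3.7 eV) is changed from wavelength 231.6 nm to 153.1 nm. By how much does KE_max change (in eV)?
2.7449 eV

Using Einstein's equation: KE_max = hc/λ - φ

For λ₁ = 231.6 nm:
KE₁ = hc/λ₁ - φ = 5.3534 - 3.7 = 1.6534 eV

For λ₂ = 153.1 nm:
KE₂ = hc/λ₂ - φ = 8.0982 - 3.7 = 4.3982 eV

Change in KE:
ΔKE = KE₂ - KE₁ = 4.3982 - 1.6534 = 2.7449 eV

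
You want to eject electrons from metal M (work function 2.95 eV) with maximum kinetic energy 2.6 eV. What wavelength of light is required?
223.39 nm

From Einstein's equation: KE_max = hc/λ - φ

Rearranging for λ:
hc/λ = KE_max + φ
λ = hc/(KE_max + φ)

Required photon energy:
E_photon = KE_max + φ = 2.6 + 2.95 = 5.55 eV

Required wavelength:
λ = hc/E_photon = (6.626×10⁻³⁴)(3×10⁸) / (5.55 × 1.602×10⁻¹⁹)
λ = 223.39 nm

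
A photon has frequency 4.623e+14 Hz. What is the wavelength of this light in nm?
648.48 nm

Using the wave equation: c = fλ

Solving for wavelength:
λ = c/f = (3×10⁸ m/s) / (4.623e+14 Hz)
λ = 648.48 nm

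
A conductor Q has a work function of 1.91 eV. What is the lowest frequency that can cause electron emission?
4.6184e+14 Hz

The threshold frequency is when the photon energy equals the work function:
hf₀ = φ

Solving for f₀:
f₀ = φ/h = (1.91 eV × 1.602×10⁻¹⁹ J/eV) / (6.626×10⁻³⁴ J·s)
f₀ = 4.6184e+14 Hz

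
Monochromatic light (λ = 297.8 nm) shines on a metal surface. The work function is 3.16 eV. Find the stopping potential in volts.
1.0033 V

The stopping potential V_s satisfies: eV_s = KE_max

First, find KE_max using Einstein's equation:
E_photon = hc/λ = 4.1633 eV
KE_max = E_photon - φ = 4.1633 - 3.16 = 1.0033 eV

Since eV_s = KE_max:
V_s = KE_max/e = 1.0033 V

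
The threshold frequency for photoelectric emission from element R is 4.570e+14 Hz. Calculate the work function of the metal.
1.89 eV

At the threshold frequency, photon energy equals work function:
φ = hf₀

Calculating:
φ = (6.626×10⁻³⁴ J·s)(4.570e+14 Hz)
φ = 1.89 eV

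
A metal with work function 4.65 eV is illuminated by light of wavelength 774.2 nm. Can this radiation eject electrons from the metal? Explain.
No

For photoemission, the photon energy must exceed the work function.

Photon energy: E = hc/λ = 1.6014 eV
Work function: φ = 4.65 eV

Since E_photon (1.6014 eV) < φ (4.65 eV), photoemission will NOT occur.
The threshold wavelength is λ₀ = hc/φ = 266.6 nm.
Since 774.2 nm > 266.6 nm, the photons lack sufficient energy.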